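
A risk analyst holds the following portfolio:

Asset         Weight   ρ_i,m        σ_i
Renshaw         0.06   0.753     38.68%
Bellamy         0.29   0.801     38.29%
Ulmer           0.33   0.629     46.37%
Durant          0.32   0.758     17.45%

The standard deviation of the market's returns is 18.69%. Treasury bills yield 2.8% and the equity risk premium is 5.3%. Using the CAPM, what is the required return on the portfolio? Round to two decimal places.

9.75%

β_Renshaw = 0.753 × 38.68% / 18.69% = 1.5584
β_Bellamy = 0.801 × 38.29% / 18.69% = 1.6410
β_Ulmer = 0.629 × 46.37% / 18.69% = 1.5606
β_Durant = 0.758 × 17.45% / 18.69% = 0.7077
β_P = Σ w_i β_i = 0.06×1.5584 + 0.29×1.6410 + 0.33×1.5606 + 0.32×0.7077 = 1.3109
E(R_P) = R_f + β_P × MRP = 2.8% + 1.3109 × 5.3% = 9.75%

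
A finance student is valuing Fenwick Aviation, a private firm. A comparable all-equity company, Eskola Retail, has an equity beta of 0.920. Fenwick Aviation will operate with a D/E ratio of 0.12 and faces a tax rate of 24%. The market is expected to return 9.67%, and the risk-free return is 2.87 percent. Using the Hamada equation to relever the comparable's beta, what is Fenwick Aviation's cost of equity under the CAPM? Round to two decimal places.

9.70%

β_L = β_U × [1 + (1 − t)(D/E)] = 0.920 × [1 + (1 − 0.24) × 0.12]
    = 0.920 × [1 + 0.76 × 0.12] = 0.920 × 1.0912 = 1.0039
MRP = 9.67% − 2.87% = 6.80%
E(R) = R_f + β_L × MRP = 2.87% + 1.0039 × 6.80% = 9.70%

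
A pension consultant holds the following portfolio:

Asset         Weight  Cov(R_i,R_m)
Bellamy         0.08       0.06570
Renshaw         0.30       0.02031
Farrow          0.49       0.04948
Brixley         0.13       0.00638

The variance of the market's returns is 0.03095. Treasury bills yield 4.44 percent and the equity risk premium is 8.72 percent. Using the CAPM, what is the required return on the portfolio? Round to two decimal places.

β_Bellamy = 0.06570 / 0.03095 = 2.1228
β_Renshaw = 0.02031 / 0.03095 = 0.6562
β_Farrow = 0.04948 / 0.03095 = 1.5987
β_Brixley = 0.00638 / 0.03095 = 0.2061
β_P = Σ w_i β_i = 0.08×2.1228 + 0.30×0.6562 + 0.49×1.5987 + 0.13×0.2061 = 1.1768
E(R_P) = R_f + β_P × MRP = 4.44% + 1.1768 × 8.72% = 14.70%

14.70%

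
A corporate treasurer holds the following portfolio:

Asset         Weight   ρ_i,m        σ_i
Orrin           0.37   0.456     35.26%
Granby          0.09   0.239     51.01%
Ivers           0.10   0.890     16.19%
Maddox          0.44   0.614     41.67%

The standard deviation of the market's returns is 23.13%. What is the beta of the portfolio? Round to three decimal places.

β_Orrin = 0.456 × 35.26% / 23.13% = 0.6951
β_Granby = 0.239 × 51.01% / 23.13% = 0.5271
β_Ivers = 0.890 × 16.19% / 23.13% = 0.6230
β_Maddox = 0.614 × 41.67% / 23.13% = 1.1062
β_P = Σ w_i β_i = 0.37×0.6951 + 0.09×0.5271 + 0.10×0.6230 + 0.44×1.1062 = 0.8537

0.854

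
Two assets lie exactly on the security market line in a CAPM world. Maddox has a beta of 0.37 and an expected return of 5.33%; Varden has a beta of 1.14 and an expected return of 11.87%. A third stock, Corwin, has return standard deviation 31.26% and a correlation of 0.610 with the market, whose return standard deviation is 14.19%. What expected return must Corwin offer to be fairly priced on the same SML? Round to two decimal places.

13.60%

MRP = (11.87% − 5.33%) / (1.14 − 0.37) = 8.4935%
R_f = 5.33% − 0.37 × 8.4935% = 2.1874%
β_Corwin = ρ·σ_i/σ_m = 0.610 × 31.26 / 14.19 = 1.3438
E(R_Corwin) = R_f + β × MRP = 2.1874% + 1.3438 × 8.4935% = 13.60%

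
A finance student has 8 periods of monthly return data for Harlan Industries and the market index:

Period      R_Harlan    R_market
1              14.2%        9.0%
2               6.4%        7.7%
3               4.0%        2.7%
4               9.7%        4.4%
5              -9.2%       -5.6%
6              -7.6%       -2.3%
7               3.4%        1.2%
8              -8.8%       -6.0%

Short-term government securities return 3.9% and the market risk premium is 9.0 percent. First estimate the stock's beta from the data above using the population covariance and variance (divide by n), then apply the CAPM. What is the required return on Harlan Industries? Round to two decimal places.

Mean R_i = (14.2 + 6.4 + 4.0 + 9.7 − 9.2 − 7.6 + 3.4 − 8.8) / 8 = 1.5125%
Mean R_m = (9.0 + 7.7 + 2.7 + 4.4 − 5.6 − 2.3 + 1.2 − 6.0) / 8 = 1.3875%
Σ(R_i − R̄_i)(R_m − R̄_m) = 339.6513  ⇒  Cov = 339.6513 / 8 = 42.4564
Σ(R_m − R̄_m)² = 225.6288  ⇒  Var(R_m) = 225.6288 / 8 = 28.2036
β = Cov / Var(R_m) = 42.4564 / 28.2036 = 1.5054
E(R) = R_f + β × MRP = 3.9% + 1.5054 × 9.0% = 17.45%

17.45%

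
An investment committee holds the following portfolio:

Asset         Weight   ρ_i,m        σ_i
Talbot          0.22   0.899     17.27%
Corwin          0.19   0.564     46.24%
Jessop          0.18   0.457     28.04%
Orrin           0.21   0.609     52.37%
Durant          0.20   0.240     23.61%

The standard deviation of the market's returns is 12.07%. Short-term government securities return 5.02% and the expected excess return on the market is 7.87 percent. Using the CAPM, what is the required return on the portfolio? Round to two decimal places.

β_Talbot = 0.899 × 17.27% / 12.07% = 1.2863
β_Corwin = 0.564 × 46.24% / 12.07% = 2.1607
β_Jessop = 0.457 × 28.04% / 12.07% = 1.0617
β_Orrin = 0.609 × 52.37% / 12.07% = 2.6424
β_Durant = 0.240 × 23.61% / 12.07% = 0.4695
β_P = Σ w_i β_i = 0.22×1.2863 + 0.19×2.1607 + 0.18×1.0617 + 0.21×2.6424 + 0.20×0.4695 = 1.5334
E(R_P) = R_f + β_P × MRP = 5.02% + 1.5334 × 7.87% = 17.09%

17.09%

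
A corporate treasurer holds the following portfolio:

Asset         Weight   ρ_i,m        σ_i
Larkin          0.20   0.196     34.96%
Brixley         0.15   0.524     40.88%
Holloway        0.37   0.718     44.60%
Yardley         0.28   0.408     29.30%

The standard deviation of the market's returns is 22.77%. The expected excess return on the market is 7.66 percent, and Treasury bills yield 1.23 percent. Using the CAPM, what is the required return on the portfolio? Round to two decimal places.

β_Larkin = 0.196 × 34.96% / 22.77% = 0.3009
β_Brixley = 0.524 × 40.88% / 22.77% = 0.9408
β_Holloway = 0.718 × 44.60% / 22.77% = 1.4064
β_Yardley = 0.408 × 29.30% / 22.77% = 0.5250
β_P = Σ w_i β_i = 0.20×0.3009 + 0.15×0.9408 + 0.37×1.4064 + 0.28×0.5250 = 0.8687
E(R_P) = R_f + β_P × MRP = 1.23% + 0.8687 × 7.66% = 7.88%

7.88%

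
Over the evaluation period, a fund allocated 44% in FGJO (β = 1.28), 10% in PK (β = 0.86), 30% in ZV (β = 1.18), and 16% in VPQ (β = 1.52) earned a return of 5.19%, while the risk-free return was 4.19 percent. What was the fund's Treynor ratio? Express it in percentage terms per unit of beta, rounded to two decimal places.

β_P = 0.44×1.28 + 0.10×0.86 + 0.30×1.18 + 0.16×1.52 = 1.2464
Treynor = (R_P − R_f) / β_P = (5.19% − 4.19%) / 1.2464 = 1.00% / 1.2464 = 0.80%

0.80%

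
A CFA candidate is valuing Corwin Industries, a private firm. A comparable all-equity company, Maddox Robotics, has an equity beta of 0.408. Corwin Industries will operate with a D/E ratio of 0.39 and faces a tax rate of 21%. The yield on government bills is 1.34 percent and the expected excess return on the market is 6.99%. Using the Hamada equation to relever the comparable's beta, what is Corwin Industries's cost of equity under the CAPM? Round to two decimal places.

β_L = β_U × [1 + (1 − t)(D/E)] = 0.408 × [1 + (1 − 0.21) × 0.39]
    = 0.408 × [1 + 0.79 × 0.39] = 0.408 × 1.3081 = 0.5337
E(R) = R_f + β_L × MRP = 1.34% + 0.5337 × 6.99% = 5.07%

5.07%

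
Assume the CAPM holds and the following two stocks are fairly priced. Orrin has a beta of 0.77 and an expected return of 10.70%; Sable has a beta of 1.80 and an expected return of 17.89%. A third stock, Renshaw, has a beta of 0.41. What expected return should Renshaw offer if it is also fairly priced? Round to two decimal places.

MRP (SML slope) = (17.89% − 10.70%) / (1.80 − 0.77) = 7.19% / 1.03 = 6.9806%
R_f (intercept) = 10.70% − 0.77 × 6.9806% = 5.3249%
E(R_Renshaw) = R_f + β × MRP = 5.3249% + 0.41 × 6.9806% = 8.19%

8.19%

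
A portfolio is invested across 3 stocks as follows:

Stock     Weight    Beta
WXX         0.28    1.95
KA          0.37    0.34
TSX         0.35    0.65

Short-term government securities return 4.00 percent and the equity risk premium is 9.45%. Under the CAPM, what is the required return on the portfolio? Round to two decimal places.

β_P = Σ w_i β_i = 0.28×1.95 + 0.37×0.34 + 0.35×0.65 = 0.8993
E(R_P) = R_f + β_P × MRP = 4.00% + 0.8993 × 9.45% = 12.50%

12.50%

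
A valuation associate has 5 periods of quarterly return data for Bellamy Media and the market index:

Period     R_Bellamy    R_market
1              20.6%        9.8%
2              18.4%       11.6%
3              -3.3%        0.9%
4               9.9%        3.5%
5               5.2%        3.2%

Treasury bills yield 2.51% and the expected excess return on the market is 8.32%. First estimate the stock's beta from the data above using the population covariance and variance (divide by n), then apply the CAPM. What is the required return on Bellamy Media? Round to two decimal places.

18.92%

Mean R_i = (20.6 + 18.4 − 3.3 + 9.9 + 5.2) / 5 = 10.1600%
Mean R_m = (9.8 + 11.6 + 0.9 + 3.5 + 3.2) / 5 = 5.8000%
Σ(R_i − R̄_i)(R_m − R̄_m) = 169.0000  ⇒  Cov = 169.0000 / 5 = 33.8000
Σ(R_m − R̄_m)² = 85.7000  ⇒  Var(R_m) = 85.7000 / 5 = 17.1400
β = Cov / Var(R_m) = 33.8000 / 17.1400 = 1.9720
E(R) = R_f + β × MRP = 2.51% + 1.9720 × 8.32% = 18.92%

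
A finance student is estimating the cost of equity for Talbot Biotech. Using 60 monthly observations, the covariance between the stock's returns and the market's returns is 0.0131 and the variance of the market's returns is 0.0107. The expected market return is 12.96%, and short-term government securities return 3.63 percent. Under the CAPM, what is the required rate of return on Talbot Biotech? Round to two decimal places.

15.05%

β = Cov(R_i, R_m) / Var(R_m) = 0.0131 / 0.0107 = 1.2243
MRP = 12.96% − 3.63% = 9.33%
E(R) = R_f + β × MRP = 3.63% + 1.2243 × 9.33% = 15.05%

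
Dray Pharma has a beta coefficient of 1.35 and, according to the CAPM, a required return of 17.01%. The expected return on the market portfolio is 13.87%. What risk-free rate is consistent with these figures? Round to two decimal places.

E(R) = R_f + β(E(R_m) − R_f) = R_f(1 − β) + β·E(R_m)
17.01% = R_f × (1 − 1.35) + 1.35 × 13.87%
17.01% = R_f × -0.35 + 18.7245%
R_f = (17.01% − 18.7245%) / -0.35 = 4.90%

4.90%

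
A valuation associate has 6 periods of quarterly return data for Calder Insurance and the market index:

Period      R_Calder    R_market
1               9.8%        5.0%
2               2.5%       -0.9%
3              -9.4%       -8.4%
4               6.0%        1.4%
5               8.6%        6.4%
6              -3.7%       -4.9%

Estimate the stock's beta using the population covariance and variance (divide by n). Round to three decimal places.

Mean R_i = (9.8 + 2.5 − 9.4 + 6.0 + 8.6 − 3.7) / 6 = 2.3000%
Mean R_m = (5.0 − 0.9 − 8.4 + 1.4 + 6.4 − 4.9) / 6 = -0.2333%
Σ(R_i − R̄_i)(R_m − R̄_m) = 210.5000  ⇒  Cov = 210.5000 / 6 = 35.0833
Σ(R_m − R̄_m)² = 162.9733  ⇒  Var(R_m) = 162.9733 / 6 = 27.1622
β = Cov / Var(R_m) = 35.0833 / 27.1622 = 1.2916

1.292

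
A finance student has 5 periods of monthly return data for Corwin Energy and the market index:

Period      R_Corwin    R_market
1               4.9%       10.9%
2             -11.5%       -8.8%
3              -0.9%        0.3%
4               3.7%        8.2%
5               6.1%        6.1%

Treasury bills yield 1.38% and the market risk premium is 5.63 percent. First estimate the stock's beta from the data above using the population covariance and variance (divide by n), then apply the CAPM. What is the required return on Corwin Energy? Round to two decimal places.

Mean R_i = (4.9 − 11.5 − 0.9 + 3.7 + 6.1) / 5 = 0.4600%
Mean R_m = (10.9 − 8.8 + 0.3 + 8.2 + 6.1) / 5 = 3.3400%
Σ(R_i − R̄_i)(R_m − R̄_m) = 214.2080  ⇒  Cov = 214.2080 / 5 = 42.8416
Σ(R_m − R̄_m)² = 245.0120  ⇒  Var(R_m) = 245.0120 / 5 = 49.0024
β = Cov / Var(R_m) = 42.8416 / 49.0024 = 0.8743
E(R) = R_f + β × MRP = 1.38% + 0.8743 × 5.63% = 6.30%

6.30%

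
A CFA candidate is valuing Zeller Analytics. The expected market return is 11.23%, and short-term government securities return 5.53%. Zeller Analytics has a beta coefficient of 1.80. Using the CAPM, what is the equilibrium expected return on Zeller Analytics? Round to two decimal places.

15.79%

Market risk premium = E(R_m) − R_f = 11.23% − 5.53% = 5.70%
E(R) = R_f + β × MRP = 5.53% + 1.80 × 5.70% = 15.79%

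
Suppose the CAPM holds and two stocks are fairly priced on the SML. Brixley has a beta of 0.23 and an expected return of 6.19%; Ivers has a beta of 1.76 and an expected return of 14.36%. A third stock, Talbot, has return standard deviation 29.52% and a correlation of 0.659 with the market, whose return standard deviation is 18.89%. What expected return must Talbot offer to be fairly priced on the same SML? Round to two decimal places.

MRP = (14.36% − 6.19%) / (1.76 − 0.23) = 5.3399%
R_f = 6.19% − 0.23 × 5.3399% = 4.9618%
β_Talbot = ρ·σ_i/σ_m = 0.659 × 29.52 / 18.89 = 1.0298
E(R_Talbot) = R_f + β × MRP = 4.9618% + 1.0298 × 5.3399% = 10.46%

10.46%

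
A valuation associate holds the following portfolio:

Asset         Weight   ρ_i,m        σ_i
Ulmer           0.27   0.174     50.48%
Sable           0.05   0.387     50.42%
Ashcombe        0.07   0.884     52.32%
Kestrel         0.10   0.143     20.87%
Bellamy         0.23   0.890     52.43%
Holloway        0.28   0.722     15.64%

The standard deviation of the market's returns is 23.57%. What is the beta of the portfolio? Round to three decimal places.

0.882

β_Ulmer = 0.174 × 50.48% / 23.57% = 0.3727
β_Sable = 0.387 × 50.42% / 23.57% = 0.8279
β_Ashcombe = 0.884 × 52.32% / 23.57% = 1.9623
β_Kestrel = 0.143 × 20.87% / 23.57% = 0.1266
β_Bellamy = 0.890 × 52.43% / 23.57% = 1.9797
β_Holloway = 0.722 × 15.64% / 23.57% = 0.4791
β_P = Σ w_i β_i = 0.27×0.3727 + 0.05×0.8279 + 0.07×1.9623 + 0.10×0.1266 + 0.23×1.9797 + 0.28×0.4791 = 0.8815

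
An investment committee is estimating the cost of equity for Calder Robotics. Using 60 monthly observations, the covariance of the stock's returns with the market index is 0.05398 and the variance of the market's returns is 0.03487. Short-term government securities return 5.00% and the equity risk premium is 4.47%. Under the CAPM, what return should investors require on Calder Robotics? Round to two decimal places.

11.92%

β = Cov(R_i, R_m) / Var(R_m) = 0.05398 / 0.03487 = 1.5480
E(R) = R_f + β × MRP = 5.00% + 1.5480 × 4.47% = 11.92%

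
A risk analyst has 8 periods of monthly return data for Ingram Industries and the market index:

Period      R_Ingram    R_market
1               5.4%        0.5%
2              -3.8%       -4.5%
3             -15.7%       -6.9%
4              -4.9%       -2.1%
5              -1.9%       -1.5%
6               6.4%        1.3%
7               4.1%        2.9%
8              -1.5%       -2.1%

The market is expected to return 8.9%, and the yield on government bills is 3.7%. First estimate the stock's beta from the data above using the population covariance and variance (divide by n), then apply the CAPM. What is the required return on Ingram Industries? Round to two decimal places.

Mean R_i = (5.4 − 3.8 − 15.7 − 4.9 − 1.9 + 6.4 + 4.1 − 1.5) / 8 = -1.4875%
Mean R_m = (0.5 − 4.5 − 6.9 − 2.1 − 1.5 + 1.3 + 2.9 − 2.1) / 8 = -1.5500%
Σ(R_i − R̄_i)(R_m − R̄_m) = 146.1850  ⇒  Cov = 146.1850 / 8 = 18.2731
Σ(R_m − R̄_m)² = 70.0600  ⇒  Var(R_m) = 70.0600 / 8 = 8.7575
β = Cov / Var(R_m) = 18.2731 / 8.7575 = 2.0866
MRP = 8.9% − 3.7% = 5.20%
E(R) = R_f + β × MRP = 3.7% + 2.0866 × 5.2% = 14.55%

14.55%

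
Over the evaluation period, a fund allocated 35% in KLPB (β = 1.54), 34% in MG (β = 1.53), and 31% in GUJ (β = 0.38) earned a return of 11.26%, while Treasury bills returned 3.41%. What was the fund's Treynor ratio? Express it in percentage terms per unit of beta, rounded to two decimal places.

6.67%

β_P = 0.35×1.54 + 0.34×1.53 + 0.31×0.38 = 1.1770
Treynor = (R_P − R_f) / β_P = (11.26% − 3.41%) / 1.1770 = 7.85% / 1.1770 = 6.67%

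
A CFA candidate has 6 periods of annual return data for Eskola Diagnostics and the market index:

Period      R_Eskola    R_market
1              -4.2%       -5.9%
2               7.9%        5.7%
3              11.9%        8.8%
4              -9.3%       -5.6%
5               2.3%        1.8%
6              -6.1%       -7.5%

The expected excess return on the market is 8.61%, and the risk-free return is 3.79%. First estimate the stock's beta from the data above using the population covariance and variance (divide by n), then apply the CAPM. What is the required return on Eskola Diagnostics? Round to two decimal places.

13.99%

Mean R_i = (-4.2 + 7.9 + 11.9 − 9.3 + 2.3 − 6.1) / 6 = 0.4167%
Mean R_m = (-5.9 + 5.7 + 8.8 − 5.6 + 1.8 − 7.5) / 6 = -0.4500%
Σ(R_i − R̄_i)(R_m − R̄_m) = 277.6250  ⇒  Cov = 277.6250 / 6 = 46.2708
Σ(R_m − R̄_m)² = 234.3750  ⇒  Var(R_m) = 234.3750 / 6 = 39.0625
β = Cov / Var(R_m) = 46.2708 / 39.0625 = 1.1845
E(R) = R_f + β × MRP = 3.79% + 1.1845 × 8.61% = 13.99%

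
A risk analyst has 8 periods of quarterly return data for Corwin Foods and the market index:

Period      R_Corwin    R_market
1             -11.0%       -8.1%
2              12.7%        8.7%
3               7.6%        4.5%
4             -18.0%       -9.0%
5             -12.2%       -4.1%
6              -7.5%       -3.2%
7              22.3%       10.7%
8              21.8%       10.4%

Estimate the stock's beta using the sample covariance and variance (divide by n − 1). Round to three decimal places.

Mean R_i = (-11.0 + 12.7 + 7.6 − 18.0 − 12.2 − 7.5 + 22.3 + 21.8) / 8 = 1.9625%
Mean R_m = (-8.1 + 8.7 + 4.5 − 9.0 − 4.1 − 3.2 + 10.7 + 10.4) / 8 = 1.2375%
Σ(R_i − R̄_i)(R_m − R̄_m) = 915.7113  ⇒  Cov = 915.7113 / 7 = 130.8159
Σ(R_m − R̄_m)² = 479.9988  ⇒  Var(R_m) = 479.9988 / 7 = 68.5713
β = Cov / Var(R_m) = 130.8159 / 68.5713 = 1.9077

1.908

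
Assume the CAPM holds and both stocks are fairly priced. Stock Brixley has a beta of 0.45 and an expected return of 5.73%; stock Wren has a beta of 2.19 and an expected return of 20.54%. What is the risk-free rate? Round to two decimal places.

1.90%

Both satisfy E(R) = R_f + β·MRP, so the slope of the SML is
MRP = (20.54% − 5.73%) / (2.19 − 0.45) = 14.81% / 1.74 = 8.5115%
R_f = E(R_Brixley) − β_Brixley·MRP = 5.73% − 0.45 × 8.5115% = 1.8998%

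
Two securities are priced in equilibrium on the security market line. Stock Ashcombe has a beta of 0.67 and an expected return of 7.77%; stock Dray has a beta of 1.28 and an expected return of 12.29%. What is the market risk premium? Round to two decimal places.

Both satisfy E(R) = R_f + β·MRP, so the slope of the SML is
MRP = (12.29% − 7.77%) / (1.28 − 0.67) = 4.52% / 0.61 = 7.4098%

7.41%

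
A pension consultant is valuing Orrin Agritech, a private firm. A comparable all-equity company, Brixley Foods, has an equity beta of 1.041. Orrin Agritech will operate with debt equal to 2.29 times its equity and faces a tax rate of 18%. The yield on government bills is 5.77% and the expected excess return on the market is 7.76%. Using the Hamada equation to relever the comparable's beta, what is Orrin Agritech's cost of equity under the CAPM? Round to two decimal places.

29.02%

β_L = β_U × [1 + (1 − t)(D/E)] = 1.041 × [1 + (1 − 0.18) × 2.29]
    = 1.041 × [1 + 0.82 × 2.29] = 1.041 × 2.8778 = 2.9958
E(R) = R_f + β_L × MRP = 5.77% + 2.9958 × 7.76% = 29.02%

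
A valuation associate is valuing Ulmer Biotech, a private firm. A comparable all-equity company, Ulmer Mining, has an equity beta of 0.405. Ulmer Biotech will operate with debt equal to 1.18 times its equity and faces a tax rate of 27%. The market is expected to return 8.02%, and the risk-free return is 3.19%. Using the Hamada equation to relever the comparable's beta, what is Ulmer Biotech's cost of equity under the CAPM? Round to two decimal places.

β_L = β_U × [1 + (1 − t)(D/E)] = 0.405 × [1 + (1 − 0.27) × 1.18]
    = 0.405 × [1 + 0.73 × 1.18] = 0.405 × 1.8614 = 0.7539
MRP = 8.02% − 3.19% = 4.83%
E(R) = R_f + β_L × MRP = 3.19% + 0.7539 × 4.83% = 6.83%

6.83%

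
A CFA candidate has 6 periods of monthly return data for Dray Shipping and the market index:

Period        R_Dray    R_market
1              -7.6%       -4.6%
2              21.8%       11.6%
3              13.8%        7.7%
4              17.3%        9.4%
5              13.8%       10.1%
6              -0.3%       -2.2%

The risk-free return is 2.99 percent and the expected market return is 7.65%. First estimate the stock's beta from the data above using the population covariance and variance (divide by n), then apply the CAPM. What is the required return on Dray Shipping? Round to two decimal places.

10.44%

Mean R_i = (-7.6 + 21.8 + 13.8 + 17.3 + 13.8 − 0.3) / 6 = 9.8000%
Mean R_m = (-4.6 + 11.6 + 7.7 + 9.4 + 10.1 − 2.2) / 6 = 5.3333%
Σ(R_i − R̄_i)(R_m − R̄_m) = 383.1600  ⇒  Cov = 383.1600 / 6 = 63.8600
Σ(R_m − R̄_m)² = 239.5533  ⇒  Var(R_m) = 239.5533 / 6 = 39.9256
β = Cov / Var(R_m) = 63.8600 / 39.9256 = 1.5995
MRP = 7.65% − 2.99% = 4.66%
E(R) = R_f + β × MRP = 2.99% + 1.5995 × 4.66% = 10.44%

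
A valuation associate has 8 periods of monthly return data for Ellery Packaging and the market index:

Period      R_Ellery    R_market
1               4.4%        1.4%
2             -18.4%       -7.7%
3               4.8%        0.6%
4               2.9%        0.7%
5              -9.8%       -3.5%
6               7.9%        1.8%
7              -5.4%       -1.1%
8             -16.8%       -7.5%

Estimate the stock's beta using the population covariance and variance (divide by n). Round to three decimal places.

2.600

Mean R_i = (4.4 − 18.4 + 4.8 + 2.9 − 9.8 + 7.9 − 5.4 − 16.8) / 8 = -3.8000%
Mean R_m = (1.4 − 7.7 + 0.6 + 0.7 − 3.5 + 1.8 − 1.1 − 7.5) / 8 = -1.9125%
Σ(R_i − R̄_i)(R_m − R̄_m) = 275.0700  ⇒  Cov = 275.0700 / 8 = 34.3838
Σ(R_m − R̄_m)² = 105.7888  ⇒  Var(R_m) = 105.7888 / 8 = 13.2236
β = Cov / Var(R_m) = 34.3838 / 13.2236 = 2.6002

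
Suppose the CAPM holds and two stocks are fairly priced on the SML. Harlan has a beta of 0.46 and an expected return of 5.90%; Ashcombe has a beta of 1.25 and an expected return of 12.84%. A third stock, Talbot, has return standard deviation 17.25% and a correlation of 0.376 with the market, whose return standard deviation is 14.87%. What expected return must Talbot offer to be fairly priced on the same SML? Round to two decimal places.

5.69%

MRP = (12.84% − 5.90%) / (1.25 − 0.46) = 8.7848%
R_f = 5.90% − 0.46 × 8.7848% = 1.8590%
β_Talbot = ρ·σ_i/σ_m = 0.376 × 17.25 / 14.87 = 0.4362
E(R_Talbot) = R_f + β × MRP = 1.8590% + 0.4362 × 8.7848% = 5.69%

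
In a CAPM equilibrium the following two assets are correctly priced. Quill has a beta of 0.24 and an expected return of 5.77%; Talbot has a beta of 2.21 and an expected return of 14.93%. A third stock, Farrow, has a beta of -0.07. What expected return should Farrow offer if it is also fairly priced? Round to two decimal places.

MRP (SML slope) = (14.93% − 5.77%) / (2.21 − 0.24) = 9.16% / 1.97 = 4.6497%
R_f (intercept) = 5.77% − 0.24 × 4.6497% = 4.6541%
E(R_Farrow) = R_f + β × MRP = 4.6541% + -0.07 × 4.6497% = 4.33%

4.33%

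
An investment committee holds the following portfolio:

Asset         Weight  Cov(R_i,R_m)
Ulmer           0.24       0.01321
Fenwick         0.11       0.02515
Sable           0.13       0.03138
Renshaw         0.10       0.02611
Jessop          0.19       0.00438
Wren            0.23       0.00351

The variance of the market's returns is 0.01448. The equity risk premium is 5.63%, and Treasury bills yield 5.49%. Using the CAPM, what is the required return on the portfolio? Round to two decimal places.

11.04%

β_Ulmer = 0.01321 / 0.01448 = 0.9123
β_Fenwick = 0.02515 / 0.01448 = 1.7369
β_Sable = 0.03138 / 0.01448 = 2.1671
β_Renshaw = 0.02611 / 0.01448 = 1.8032
β_Jessop = 0.00438 / 0.01448 = 0.3025
β_Wren = 0.00351 / 0.01448 = 0.2424
β_P = Σ w_i β_i = 0.24×0.9123 + 0.11×1.7369 + 0.13×2.1671 + 0.10×1.8032 + 0.19×0.3025 + 0.23×0.2424 = 0.9853
E(R_P) = R_f + β_P × MRP = 5.49% + 0.9853 × 5.63% = 11.04%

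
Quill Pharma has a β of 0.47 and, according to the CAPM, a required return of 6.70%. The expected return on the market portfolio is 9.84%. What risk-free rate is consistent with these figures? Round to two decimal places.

3.92%

E(R) = R_f + β(E(R_m) − R_f) = R_f(1 − β) + β·E(R_m)
6.70% = R_f × (1 − 0.47) + 0.47 × 9.84%
6.70% = R_f × 0.53 + 4.6248%
R_f = (6.70% − 4.6248%) / 0.53 = 3.92%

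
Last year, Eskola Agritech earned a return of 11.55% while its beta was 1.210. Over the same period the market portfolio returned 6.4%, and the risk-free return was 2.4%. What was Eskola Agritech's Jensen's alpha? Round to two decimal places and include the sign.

+4.31%

Market excess return = 6.4% − 2.4% = 4.00%
CAPM benchmark = R_f + β(R_m − R_f) = 2.4% + 1.210 × 4.0% = 7.2400%
α = actual − benchmark = 11.55% − 7.2400% = +4.31%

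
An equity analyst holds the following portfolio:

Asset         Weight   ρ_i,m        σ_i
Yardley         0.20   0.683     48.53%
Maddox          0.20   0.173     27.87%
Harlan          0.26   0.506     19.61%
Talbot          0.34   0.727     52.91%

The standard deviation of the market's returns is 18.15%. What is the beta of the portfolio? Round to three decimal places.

β_Yardley = 0.683 × 48.53% / 18.15% = 1.8262
β_Maddox = 0.173 × 27.87% / 18.15% = 0.2656
β_Harlan = 0.506 × 19.61% / 18.15% = 0.5467
β_Talbot = 0.727 × 52.91% / 18.15% = 2.1193
β_P = Σ w_i β_i = 0.20×1.8262 + 0.20×0.2656 + 0.26×0.5467 + 0.34×2.1193 = 1.2811

1.281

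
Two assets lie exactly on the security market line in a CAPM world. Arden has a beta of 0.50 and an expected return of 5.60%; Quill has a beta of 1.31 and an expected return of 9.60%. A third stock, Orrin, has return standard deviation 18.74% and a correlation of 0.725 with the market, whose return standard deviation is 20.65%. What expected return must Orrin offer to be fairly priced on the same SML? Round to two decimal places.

MRP = (9.60% − 5.60%) / (1.31 − 0.50) = 4.9383%
R_f = 5.60% − 0.50 × 4.9383% = 3.1309%
β_Orrin = ρ·σ_i/σ_m = 0.725 × 18.74 / 20.65 = 0.6579
E(R_Orrin) = R_f + β × MRP = 3.1309% + 0.6579 × 4.9383% = 6.38%

6.38%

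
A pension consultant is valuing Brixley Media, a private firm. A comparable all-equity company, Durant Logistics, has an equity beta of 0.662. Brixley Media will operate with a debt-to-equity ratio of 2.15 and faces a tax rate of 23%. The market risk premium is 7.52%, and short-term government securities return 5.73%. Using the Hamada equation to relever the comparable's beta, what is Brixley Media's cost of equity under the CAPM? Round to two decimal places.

β_L = β_U × [1 + (1 − t)(D/E)] = 0.662 × [1 + (1 − 0.23) × 2.15]
    = 0.662 × [1 + 0.77 × 2.15] = 0.662 × 2.6555 = 1.7579
E(R) = R_f + β_L × MRP = 5.73% + 1.7579 × 7.52% = 18.95%

18.95%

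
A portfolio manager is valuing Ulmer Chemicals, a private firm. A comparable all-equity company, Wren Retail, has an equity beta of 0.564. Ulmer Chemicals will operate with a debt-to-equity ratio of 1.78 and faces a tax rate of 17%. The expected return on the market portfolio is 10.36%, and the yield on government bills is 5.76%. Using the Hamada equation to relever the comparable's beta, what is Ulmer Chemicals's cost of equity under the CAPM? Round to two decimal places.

β_L = β_U × [1 + (1 − t)(D/E)] = 0.564 × [1 + (1 − 0.17) × 1.78]
    = 0.564 × [1 + 0.83 × 1.78] = 0.564 × 2.4774 = 1.3973
MRP = 10.36% − 5.76% = 4.60%
E(R) = R_f + β_L × MRP = 5.76% + 1.3973 × 4.60% = 12.19%

12.19%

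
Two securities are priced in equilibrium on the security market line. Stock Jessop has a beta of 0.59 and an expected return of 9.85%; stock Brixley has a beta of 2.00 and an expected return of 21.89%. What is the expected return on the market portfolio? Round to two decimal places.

13.35%

Both satisfy E(R) = R_f + β·MRP, so the slope of the SML is
MRP = (21.89% − 9.85%) / (2.00 − 0.59) = 12.04% / 1.41 = 8.5390%
R_f = E(R_Jessop) − β_Jessop·MRP = 9.85% − 0.59 × 8.5390% = 4.8120%
E(R_m) = R_f + MRP = 4.8120% + 8.5390% = 13.35%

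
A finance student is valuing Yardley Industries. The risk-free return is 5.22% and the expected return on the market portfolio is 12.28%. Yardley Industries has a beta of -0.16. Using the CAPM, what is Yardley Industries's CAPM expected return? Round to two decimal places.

4.09%

Market risk premium = E(R_m) − R_f = 12.28% − 5.22% = 7.06%
E(R) = R_f + β × MRP = 5.22% + -0.16 × 7.06% = 4.09%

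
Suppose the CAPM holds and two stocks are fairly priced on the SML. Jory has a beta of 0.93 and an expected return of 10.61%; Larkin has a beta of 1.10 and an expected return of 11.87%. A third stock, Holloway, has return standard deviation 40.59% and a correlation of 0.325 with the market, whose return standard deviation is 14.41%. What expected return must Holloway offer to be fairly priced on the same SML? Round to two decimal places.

10.50%

MRP = (11.87% − 10.61%) / (1.10 − 0.93) = 7.4118%
R_f = 10.61% − 0.93 × 7.4118% = 3.7170%
β_Holloway = ρ·σ_i/σ_m = 0.325 × 40.59 / 14.41 = 0.9155
E(R_Holloway) = R_f + β × MRP = 3.7170% + 0.9155 × 7.4118% = 10.50%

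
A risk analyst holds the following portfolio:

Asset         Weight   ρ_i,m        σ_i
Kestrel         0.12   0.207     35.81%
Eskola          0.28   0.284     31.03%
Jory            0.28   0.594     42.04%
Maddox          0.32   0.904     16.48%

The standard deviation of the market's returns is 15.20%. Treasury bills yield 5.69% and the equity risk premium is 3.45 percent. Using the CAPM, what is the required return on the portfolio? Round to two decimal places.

β_Kestrel = 0.207 × 35.81% / 15.20% = 0.4877
β_Eskola = 0.284 × 31.03% / 15.20% = 0.5798
β_Jory = 0.594 × 42.04% / 15.20% = 1.6429
β_Maddox = 0.904 × 16.48% / 15.20% = 0.9801
β_P = Σ w_i β_i = 0.12×0.4877 + 0.28×0.5798 + 0.28×1.6429 + 0.32×0.9801 = 0.9945
E(R_P) = R_f + β_P × MRP = 5.69% + 0.9945 × 3.45% = 9.12%

9.12%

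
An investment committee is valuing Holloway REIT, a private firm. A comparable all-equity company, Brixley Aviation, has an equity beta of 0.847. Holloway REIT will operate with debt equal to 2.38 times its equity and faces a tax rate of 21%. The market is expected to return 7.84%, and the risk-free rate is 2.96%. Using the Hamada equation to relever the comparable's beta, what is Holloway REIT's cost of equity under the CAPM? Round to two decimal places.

β_L = β_U × [1 + (1 − t)(D/E)] = 0.847 × [1 + (1 − 0.21) × 2.38]
    = 0.847 × [1 + 0.79 × 2.38] = 0.847 × 2.8802 = 2.4395
MRP = 7.84% − 2.96% = 4.88%
E(R) = R_f + β_L × MRP = 2.96% + 2.4395 × 4.88% = 14.86%

14.86%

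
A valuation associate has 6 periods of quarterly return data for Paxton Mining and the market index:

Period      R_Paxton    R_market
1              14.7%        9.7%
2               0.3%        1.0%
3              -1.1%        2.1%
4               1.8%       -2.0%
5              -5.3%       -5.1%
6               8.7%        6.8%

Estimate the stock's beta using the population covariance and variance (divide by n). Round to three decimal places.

Mean R_i = (14.7 + 0.3 − 1.1 + 1.8 − 5.3 + 8.7) / 6 = 3.1833%
Mean R_m = (9.7 + 1.0 + 2.1 − 2.0 − 5.1 + 6.8) / 6 = 2.0833%
Σ(R_i − R̄_i)(R_m − R̄_m) = 183.3783  ⇒  Cov = 183.3783 / 6 = 30.5631
Σ(R_m − R̄_m)² = 149.7083  ⇒  Var(R_m) = 149.7083 / 6 = 24.9514
β = Cov / Var(R_m) = 30.5631 / 24.9514 = 1.2249

1.225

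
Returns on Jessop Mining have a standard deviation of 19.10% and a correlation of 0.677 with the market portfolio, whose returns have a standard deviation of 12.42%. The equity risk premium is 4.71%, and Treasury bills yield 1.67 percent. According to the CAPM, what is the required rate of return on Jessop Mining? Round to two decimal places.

6.57%

β = ρ × σ_i / σ_m = 0.677 × 19.10% / 12.42% = 1.0411
E(R) = 1.67% + 1.0411 × 4.71% = 6.57%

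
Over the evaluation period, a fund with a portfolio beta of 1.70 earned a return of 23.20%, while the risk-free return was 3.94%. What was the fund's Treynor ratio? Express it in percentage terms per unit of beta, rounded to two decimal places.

11.33%

Treynor = (R_P − R_f) / β_P = (23.20% − 3.94%) / 1.7000 = 19.26% / 1.7000 = 11.33%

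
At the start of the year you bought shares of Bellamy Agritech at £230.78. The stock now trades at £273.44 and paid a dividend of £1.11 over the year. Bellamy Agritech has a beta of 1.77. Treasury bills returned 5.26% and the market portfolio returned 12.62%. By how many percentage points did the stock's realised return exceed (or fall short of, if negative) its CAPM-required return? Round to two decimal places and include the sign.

+0.68%

Realised HPR = (P1 + D1 − P0) / P0 = (273.44 + 1.11 − 230.78) / 230.78 = 43.77 / 230.78 = 18.9661%
MRP = 12.62% − 5.26% = 7.36%
CAPM required = R_f + β·MRP = 5.26% + 1.77 × 7.36% = 18.2872%
α = realised − required = 18.9661% − 18.2872% = +0.68%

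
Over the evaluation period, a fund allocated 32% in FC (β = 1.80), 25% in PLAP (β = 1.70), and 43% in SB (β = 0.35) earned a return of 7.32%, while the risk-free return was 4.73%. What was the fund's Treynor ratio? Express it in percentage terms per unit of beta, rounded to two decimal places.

β_P = 0.32×1.80 + 0.25×1.70 + 0.43×0.35 = 1.1515
Treynor = (R_P − R_f) / β_P = (7.32% − 4.73%) / 1.1515 = 2.59% / 1.1515 = 2.25%

2.25%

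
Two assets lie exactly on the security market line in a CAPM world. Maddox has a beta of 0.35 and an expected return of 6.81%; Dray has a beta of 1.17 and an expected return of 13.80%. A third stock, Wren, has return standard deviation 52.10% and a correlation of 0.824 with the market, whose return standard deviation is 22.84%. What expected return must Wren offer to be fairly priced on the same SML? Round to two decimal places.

19.85%

MRP = (13.80% − 6.81%) / (1.17 − 0.35) = 8.5244%
R_f = 6.81% − 0.35 × 8.5244% = 3.8265%
β_Wren = ρ·σ_i/σ_m = 0.824 × 52.10 / 22.84 = 1.8796
E(R_Wren) = R_f + β × MRP = 3.8265% + 1.8796 × 8.5244% = 19.85%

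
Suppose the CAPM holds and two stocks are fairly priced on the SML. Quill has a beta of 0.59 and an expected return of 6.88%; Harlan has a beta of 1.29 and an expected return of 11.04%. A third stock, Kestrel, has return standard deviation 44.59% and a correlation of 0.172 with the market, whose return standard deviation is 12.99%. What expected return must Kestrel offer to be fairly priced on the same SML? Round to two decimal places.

6.88%

MRP = (11.04% − 6.88%) / (1.29 − 0.59) = 5.9429%
R_f = 6.88% − 0.59 × 5.9429% = 3.3737%
β_Kestrel = ρ·σ_i/σ_m = 0.172 × 44.59 / 12.99 = 0.5904
E(R_Kestrel) = R_f + β × MRP = 3.3737% + 0.5904 × 5.9429% = 6.88%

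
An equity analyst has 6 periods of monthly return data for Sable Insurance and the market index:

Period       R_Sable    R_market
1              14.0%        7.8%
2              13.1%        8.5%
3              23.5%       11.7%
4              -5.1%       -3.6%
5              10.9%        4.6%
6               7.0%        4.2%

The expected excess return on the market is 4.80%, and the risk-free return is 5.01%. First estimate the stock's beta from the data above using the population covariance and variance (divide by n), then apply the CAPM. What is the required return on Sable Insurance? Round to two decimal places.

13.45%

Mean R_i = (14.0 + 13.1 + 23.5 − 5.1 + 10.9 + 7.0) / 6 = 10.5667%
Mean R_m = (7.8 + 8.5 + 11.7 − 3.6 + 4.6 + 4.2) / 6 = 5.5333%
Σ(R_i − R̄_i)(R_m − R̄_m) = 242.5867  ⇒  Cov = 242.5867 / 6 = 40.4311
Σ(R_m − R̄_m)² = 138.0333  ⇒  Var(R_m) = 138.0333 / 6 = 23.0056
β = Cov / Var(R_m) = 40.4311 / 23.0056 = 1.7574
E(R) = R_f + β × MRP = 5.01% + 1.7574 × 4.80% = 13.45%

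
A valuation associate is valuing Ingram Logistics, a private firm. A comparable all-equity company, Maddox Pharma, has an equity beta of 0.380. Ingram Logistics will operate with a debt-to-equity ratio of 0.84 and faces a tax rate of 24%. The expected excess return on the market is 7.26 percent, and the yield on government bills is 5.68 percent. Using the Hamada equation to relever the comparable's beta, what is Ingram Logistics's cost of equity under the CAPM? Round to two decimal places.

β_L = β_U × [1 + (1 − t)(D/E)] = 0.380 × [1 + (1 − 0.24) × 0.84]
    = 0.380 × [1 + 0.76 × 0.84] = 0.380 × 1.6384 = 0.6226
E(R) = R_f + β_L × MRP = 5.68% + 0.6226 × 7.26% = 10.20%

10.20%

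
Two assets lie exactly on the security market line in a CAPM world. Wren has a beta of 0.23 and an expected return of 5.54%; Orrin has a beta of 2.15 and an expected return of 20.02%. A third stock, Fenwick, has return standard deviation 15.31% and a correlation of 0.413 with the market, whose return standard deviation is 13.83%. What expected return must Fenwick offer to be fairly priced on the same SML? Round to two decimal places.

7.25%

MRP = (20.02% − 5.54%) / (2.15 − 0.23) = 7.5417%
R_f = 5.54% − 0.23 × 7.5417% = 3.8054%
β_Fenwick = ρ·σ_i/σ_m = 0.413 × 15.31 / 13.83 = 0.4572
E(R_Fenwick) = R_f + β × MRP = 3.8054% + 0.4572 × 7.5417% = 7.25%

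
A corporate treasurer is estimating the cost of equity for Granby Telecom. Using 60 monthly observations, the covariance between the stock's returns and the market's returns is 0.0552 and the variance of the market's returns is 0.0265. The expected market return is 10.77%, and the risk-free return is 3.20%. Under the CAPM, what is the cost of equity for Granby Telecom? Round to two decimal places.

18.97%

β = Cov(R_i, R_m) / Var(R_m) = 0.0552 / 0.0265 = 2.0830
MRP = 10.77% − 3.20% = 7.57%
E(R) = R_f + β × MRP = 3.20% + 2.0830 × 7.57% = 18.97%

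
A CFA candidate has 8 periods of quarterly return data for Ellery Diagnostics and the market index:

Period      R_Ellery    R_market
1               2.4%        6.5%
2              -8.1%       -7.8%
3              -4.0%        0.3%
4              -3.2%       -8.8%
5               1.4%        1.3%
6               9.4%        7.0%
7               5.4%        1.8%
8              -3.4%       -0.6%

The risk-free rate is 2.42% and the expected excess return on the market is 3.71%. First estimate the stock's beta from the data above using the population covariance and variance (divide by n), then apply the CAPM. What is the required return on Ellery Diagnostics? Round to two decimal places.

Mean R_i = (2.4 − 8.1 − 4.0 − 3.2 + 1.4 + 9.4 + 5.4 − 3.4) / 8 = -0.0125%
Mean R_m = (6.5 − 7.8 + 0.3 − 8.8 + 1.3 + 7.0 + 1.8 − 0.6) / 8 = -0.0375%
Σ(R_i − R̄_i)(R_m − R̄_m) = 185.1163  ⇒  Cov = 185.1163 / 8 = 23.1395
Σ(R_m − R̄_m)² = 234.8988  ⇒  Var(R_m) = 234.8988 / 8 = 29.3624
β = Cov / Var(R_m) = 23.1395 / 29.3624 = 0.7881
E(R) = R_f + β × MRP = 2.42% + 0.7881 × 3.71% = 5.34%

5.34%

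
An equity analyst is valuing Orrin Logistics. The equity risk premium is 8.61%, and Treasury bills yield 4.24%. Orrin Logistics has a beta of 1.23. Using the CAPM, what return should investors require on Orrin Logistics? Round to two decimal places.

E(R) = R_f + β × MRP = 4.24% + 1.23 × 8.61% = 14.83%

14.83%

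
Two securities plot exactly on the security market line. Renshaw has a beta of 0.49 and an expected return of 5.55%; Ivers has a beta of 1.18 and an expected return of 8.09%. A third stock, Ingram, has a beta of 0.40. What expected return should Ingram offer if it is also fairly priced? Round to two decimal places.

MRP (SML slope) = (8.09% − 5.55%) / (1.18 − 0.49) = 2.54% / 0.69 = 3.6812%
R_f (intercept) = 5.55% − 0.49 × 3.6812% = 3.7462%
E(R_Ingram) = R_f + β × MRP = 3.7462% + 0.40 × 3.6812% = 5.22%

5.22%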